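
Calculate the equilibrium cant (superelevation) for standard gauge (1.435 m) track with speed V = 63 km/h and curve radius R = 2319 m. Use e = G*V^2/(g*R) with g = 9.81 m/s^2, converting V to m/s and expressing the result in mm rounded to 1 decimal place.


Convert speed: V = 63 / 3.6 = 17.5 m/s
Apply formula: e = 1.435 * 17.5^2 / (9.81 * 2319)
e = 1.435 * 306.25 / 22749.39
e = 0.019318 m = 19.3 mm

19.3


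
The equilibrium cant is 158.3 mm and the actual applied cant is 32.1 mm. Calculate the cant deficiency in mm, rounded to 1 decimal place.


Cant deficiency = equilibrium cant - actual cant
CD = 158.3 - 32.1
CD = 126.2 mm

126.2


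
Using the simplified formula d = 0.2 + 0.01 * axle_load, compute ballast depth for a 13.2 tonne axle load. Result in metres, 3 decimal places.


d = 0.2 + 0.01 * 13.2
d = 0.2 + 0.132
d = 0.332 m

0.332


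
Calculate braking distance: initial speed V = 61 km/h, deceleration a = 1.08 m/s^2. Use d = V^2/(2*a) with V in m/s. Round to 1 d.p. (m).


Convert speed: V = 61 / 3.6 = 16.9444 m/s
V^2 = 287.1142
d = 287.1142 / (2 * 1.08)
d = 287.1142 / 2.16
d = 132.9 m

132.9


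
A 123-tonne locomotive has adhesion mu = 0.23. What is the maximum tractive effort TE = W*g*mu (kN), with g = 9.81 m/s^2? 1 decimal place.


TE_max = W * g * mu
TE_max = 123 * 9.81 * 0.23
TE_max = 1206.63 * 0.23
TE_max = 277.5 kN

277.5


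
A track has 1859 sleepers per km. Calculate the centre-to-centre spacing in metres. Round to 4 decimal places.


Spacing = 1000 m / number of sleepers
Spacing = 1000 / 1859
Spacing = 0.5379 m

0.5379


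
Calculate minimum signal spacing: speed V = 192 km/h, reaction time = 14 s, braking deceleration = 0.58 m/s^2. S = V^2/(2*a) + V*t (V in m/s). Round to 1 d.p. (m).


V = 192 / 3.6 = 53.3333 m/s
Braking distance = 53.3333^2 / (2*0.58) = 2452.1073 m
Sighting distance = 53.3333 * 14 = 746.6667 m
S = 2452.1073 + 746.6667 = 3198.8 m

3198.8


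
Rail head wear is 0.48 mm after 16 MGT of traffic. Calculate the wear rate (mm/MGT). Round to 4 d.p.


Wear rate = total wear / cumulative tonnage
Rate = 0.48 / 16
Rate = 0.0300 mm/MGT

0.0300


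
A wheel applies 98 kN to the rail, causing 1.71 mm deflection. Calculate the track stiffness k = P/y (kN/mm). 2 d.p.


Track stiffness k = P / y
k = 98 / 1.71
k = 57.31 kN/mm

57.31


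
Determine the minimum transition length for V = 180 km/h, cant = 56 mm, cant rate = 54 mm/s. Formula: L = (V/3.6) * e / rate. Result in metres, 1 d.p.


Convert speed: V = 180 / 3.6 = 50.0 m/s
L = 50.0 * 56 / 54
L = 2800.0 / 54
L = 51.9 m

51.9


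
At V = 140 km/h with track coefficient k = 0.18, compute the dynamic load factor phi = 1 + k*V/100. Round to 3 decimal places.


phi = 1 + k * V / 100
phi = 1 + 0.18 * 140 / 100
phi = 1 + 0.252
phi = 1.252

1.252


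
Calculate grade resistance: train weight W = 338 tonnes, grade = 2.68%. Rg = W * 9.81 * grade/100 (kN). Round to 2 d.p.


Rg = W * 9.81 * grade / 100
Rg = 338 * 9.81 * 2.68 / 100
Rg = 3315.78 * 0.0268
Rg = 88.86 kN

88.86


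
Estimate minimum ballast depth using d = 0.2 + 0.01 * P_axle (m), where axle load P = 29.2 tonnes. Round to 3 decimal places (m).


d = 0.2 + 0.01 * 29.2
d = 0.2 + 0.292
d = 0.492 m

0.492


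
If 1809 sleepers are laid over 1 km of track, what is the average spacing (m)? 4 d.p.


Spacing = 1000 m / number of sleepers
Spacing = 1000 / 1809
Spacing = 0.5528 m

0.5528


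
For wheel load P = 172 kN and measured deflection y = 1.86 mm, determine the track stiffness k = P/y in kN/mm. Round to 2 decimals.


Track stiffness k = P / y
k = 172 / 1.86
k = 92.47 kN/mm

92.47


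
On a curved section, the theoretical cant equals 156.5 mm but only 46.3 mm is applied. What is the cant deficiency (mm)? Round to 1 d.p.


Cant deficiency = equilibrium cant - actual cant
CD = 156.5 - 46.3
CD = 110.2 mm

110.2


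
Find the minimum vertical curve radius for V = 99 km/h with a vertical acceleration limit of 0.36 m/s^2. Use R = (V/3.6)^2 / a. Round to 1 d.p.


Convert speed: V = 99 / 3.6 = 27.5 m/s
V^2 = 756.25 m^2/s^2
R_v = 756.25 / 0.36
R_v = 2100.7 m

2100.7


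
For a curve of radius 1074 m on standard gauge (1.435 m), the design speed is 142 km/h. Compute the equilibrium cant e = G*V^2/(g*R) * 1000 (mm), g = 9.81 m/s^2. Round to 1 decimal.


Convert speed: V = 142 / 3.6 = 39.4444 m/s
Apply formula: e = 1.435 * 39.4444^2 / (9.81 * 1074)
e = 1.435 * 1555.8642 / 10535.94
e = 0.211909 m = 211.9 mm

211.9


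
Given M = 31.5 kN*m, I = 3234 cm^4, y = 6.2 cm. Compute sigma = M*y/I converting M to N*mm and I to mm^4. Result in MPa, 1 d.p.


Convert units:
M = 31.5 kN*m = 31500000 N*mm
y = 6.2 cm = 62 mm
I = 3234 cm^4 = 32340000 mm^4
sigma = 31500000 * 62 / 32340000
sigma = 60.4 MPa

60.4


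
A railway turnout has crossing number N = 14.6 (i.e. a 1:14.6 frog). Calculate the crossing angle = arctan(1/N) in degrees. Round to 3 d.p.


1/N = 1/14.6 = 0.068493
angle = arctan(0.068493) = 0.068386 rad
angle = 0.068386 * 180/pi = 3.918 degrees

3.918


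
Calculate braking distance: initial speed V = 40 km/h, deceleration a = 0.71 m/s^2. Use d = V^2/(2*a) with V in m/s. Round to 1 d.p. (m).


Convert speed: V = 40 / 3.6 = 11.1111 m/s
V^2 = 123.4568
d = 123.4568 / (2 * 0.71)
d = 123.4568 / 1.42
d = 86.9 m

86.9


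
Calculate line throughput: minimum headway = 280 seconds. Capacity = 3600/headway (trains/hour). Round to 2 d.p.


Capacity = 3600 / headway
Capacity = 3600 / 280
Capacity = 12.86 trains/hour

12.86


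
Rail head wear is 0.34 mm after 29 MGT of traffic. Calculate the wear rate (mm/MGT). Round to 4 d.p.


Wear rate = total wear / cumulative tonnage
Rate = 0.34 / 29
Rate = 0.0117 mm/MGT

0.0117


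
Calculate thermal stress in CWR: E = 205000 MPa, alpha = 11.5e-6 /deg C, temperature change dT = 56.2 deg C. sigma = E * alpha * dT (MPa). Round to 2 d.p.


sigma = E * alpha * dT
sigma = 205000 * 11.5e-6 * 56.2
sigma = 2.3575 * 56.2
sigma = 132.49 MPa

132.49


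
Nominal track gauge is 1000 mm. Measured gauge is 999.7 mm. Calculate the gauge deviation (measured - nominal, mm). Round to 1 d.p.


Deviation = measured - nominal
Deviation = 999.7 - 1000
Deviation = -0.3 mm

-0.3


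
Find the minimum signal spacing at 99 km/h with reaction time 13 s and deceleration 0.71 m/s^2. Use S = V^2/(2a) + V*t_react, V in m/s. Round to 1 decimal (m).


V = 99 / 3.6 = 27.5 m/s
Braking distance = 27.5^2 / (2*0.71) = 532.5704 m
Sighting distance = 27.5 * 13 = 357.5 m
S = 532.5704 + 357.5 = 890.1 m

890.1


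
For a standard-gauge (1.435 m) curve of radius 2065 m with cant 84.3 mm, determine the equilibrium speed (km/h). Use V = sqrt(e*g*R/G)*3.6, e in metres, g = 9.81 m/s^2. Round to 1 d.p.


Convert cant: e = 84.3 mm = 0.0843 m
V_ms = sqrt(0.0843 * 9.81 * 2065 / 1.435)
V_ms = sqrt(1190.048707) = 34.4971 m/s
V = 34.4971 * 3.6 = 124.2 km/h

124.2


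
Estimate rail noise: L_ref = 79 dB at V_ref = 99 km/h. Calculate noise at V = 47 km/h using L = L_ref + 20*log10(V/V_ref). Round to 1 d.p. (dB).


V/V_ref = 47 / 99 = 0.474747
log10(0.474747) = -0.323537
20 * -0.323537 = -6.4707
L = 79 + -6.4707 = 72.5 dB

72.5


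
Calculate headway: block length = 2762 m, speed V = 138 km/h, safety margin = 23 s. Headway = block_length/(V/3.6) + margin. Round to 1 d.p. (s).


V = 138 / 3.6 = 38.3333 m/s
Block traversal time = 2762 / 38.3333 = 72.0522 s
Headway = 72.0522 + 23
Headway = 95.1 s

95.1


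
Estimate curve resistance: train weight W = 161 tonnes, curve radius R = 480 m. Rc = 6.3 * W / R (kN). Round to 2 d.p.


Rc = 6.3 * W / R
Rc = 6.3 * 161 / 480
Rc = 1014.3 / 480
Rc = 2.11 kN

2.11


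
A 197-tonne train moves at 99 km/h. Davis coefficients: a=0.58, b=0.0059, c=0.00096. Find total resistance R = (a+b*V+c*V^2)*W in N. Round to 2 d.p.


b*V = 0.0059 * 99 = 0.5841
c*V^2 = 0.00096 * 9801 = 9.40896
R_per_t = 0.58 + 0.5841 + 9.40896 = 10.57306 N/t
R_total = 10.57306 * 197 = 2082.89 N

2082.89


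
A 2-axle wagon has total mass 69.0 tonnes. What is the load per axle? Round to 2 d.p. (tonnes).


Load per axle = total weight / number of axles
Load = 69.0 / 2
Load = 34.50 tonnes

34.50


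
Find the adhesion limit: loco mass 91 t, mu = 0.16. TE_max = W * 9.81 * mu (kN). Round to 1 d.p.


TE_max = W * g * mu
TE_max = 91 * 9.81 * 0.16
TE_max = 892.71 * 0.16
TE_max = 142.8 kN

142.8


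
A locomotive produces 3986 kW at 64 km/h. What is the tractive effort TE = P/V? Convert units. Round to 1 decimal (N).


Convert: P = 3986 kW = 3986000 W
V = 64 / 3.6 = 17.7778 m/s
TE = 3986000 / 17.7778
TE = 224212.5 N

224212.5


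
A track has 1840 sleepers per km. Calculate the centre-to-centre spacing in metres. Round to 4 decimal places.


Spacing = 1000 m / number of sleepers
Spacing = 1000 / 1840
Spacing = 0.5435 m

0.5435


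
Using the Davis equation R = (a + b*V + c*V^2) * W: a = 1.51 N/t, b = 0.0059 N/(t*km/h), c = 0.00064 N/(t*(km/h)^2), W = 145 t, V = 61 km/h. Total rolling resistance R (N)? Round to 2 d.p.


b*V = 0.0059 * 61 = 0.3599
c*V^2 = 0.00064 * 3721 = 2.38144
R_per_t = 1.51 + 0.3599 + 2.38144 = 4.25134 N/t
R_total = 4.25134 * 145 = 616.44 N

616.44


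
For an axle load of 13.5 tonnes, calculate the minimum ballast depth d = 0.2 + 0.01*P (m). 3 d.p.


d = 0.2 + 0.01 * 13.5
d = 0.2 + 0.135
d = 0.335 m

0.335


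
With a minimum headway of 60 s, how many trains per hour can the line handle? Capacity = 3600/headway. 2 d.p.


Capacity = 3600 / headway
Capacity = 3600 / 60
Capacity = 60.00 trains/hour

60.00


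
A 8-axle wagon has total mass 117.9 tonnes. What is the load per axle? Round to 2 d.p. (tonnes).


Load per axle = total weight / number of axles
Load = 117.9 / 8
Load = 14.74 tonnes

14.74


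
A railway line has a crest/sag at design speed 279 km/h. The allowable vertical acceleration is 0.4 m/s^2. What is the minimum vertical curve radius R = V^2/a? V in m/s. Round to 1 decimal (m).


Convert speed: V = 279 / 3.6 = 77.5 m/s
V^2 = 6006.25 m^2/s^2
R_v = 6006.25 / 0.4
R_v = 15015.6 m

15015.6


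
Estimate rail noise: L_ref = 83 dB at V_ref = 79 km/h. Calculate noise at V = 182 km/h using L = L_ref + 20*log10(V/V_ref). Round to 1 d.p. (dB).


V/V_ref = 182 / 79 = 2.303797
log10(2.303797) = 0.362444
20 * 0.362444 = 7.2489
L = 83 + 7.2489 = 90.2 dB

90.2


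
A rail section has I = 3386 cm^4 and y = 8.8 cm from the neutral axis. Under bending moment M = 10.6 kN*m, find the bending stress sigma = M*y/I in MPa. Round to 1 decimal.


Convert units:
M = 10.6 kN*m = 10600000 N*mm
y = 8.8 cm = 88 mm
I = 3386 cm^4 = 33860000 mm^4
sigma = 10600000 * 88 / 33860000
sigma = 27.5 MPa

27.5


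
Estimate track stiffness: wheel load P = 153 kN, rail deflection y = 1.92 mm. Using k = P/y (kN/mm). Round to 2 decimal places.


Track stiffness k = P / y
k = 153 / 1.92
k = 79.69 kN/mm

79.69


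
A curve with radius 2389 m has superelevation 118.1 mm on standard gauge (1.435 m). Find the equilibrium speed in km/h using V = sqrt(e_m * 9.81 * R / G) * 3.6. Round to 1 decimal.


Convert cant: e = 118.1 mm = 0.1181 m
V_ms = sqrt(0.1181 * 9.81 * 2389 / 1.435)
V_ms = sqrt(1928.782041) = 43.9179 m/s
V = 43.9179 * 3.6 = 158.1 km/h

158.1


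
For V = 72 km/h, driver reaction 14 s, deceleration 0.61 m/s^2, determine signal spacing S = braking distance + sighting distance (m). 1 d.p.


V = 72 / 3.6 = 20.0 m/s
Braking distance = 20.0^2 / (2*0.61) = 327.8689 m
Sighting distance = 20.0 * 14 = 280.0 m
S = 327.8689 + 280.0 = 607.9 m

607.9


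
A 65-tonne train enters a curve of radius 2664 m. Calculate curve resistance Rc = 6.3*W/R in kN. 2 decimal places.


Rc = 6.3 * W / R
Rc = 6.3 * 65 / 2664
Rc = 409.5 / 2664
Rc = 0.15 kN

0.15


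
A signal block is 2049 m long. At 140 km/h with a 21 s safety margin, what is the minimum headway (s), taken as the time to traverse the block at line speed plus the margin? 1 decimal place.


V = 140 / 3.6 = 38.8889 m/s
Block traversal time = 2049 / 38.8889 = 52.6886 s
Headway = 52.6886 + 21
Headway = 73.7 s

73.7


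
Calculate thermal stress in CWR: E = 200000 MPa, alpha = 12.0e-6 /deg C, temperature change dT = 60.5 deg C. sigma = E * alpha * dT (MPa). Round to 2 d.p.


sigma = E * alpha * dT
sigma = 200000 * 12.0e-6 * 60.5
sigma = 2.4 * 60.5
sigma = 145.20 MPa

145.20


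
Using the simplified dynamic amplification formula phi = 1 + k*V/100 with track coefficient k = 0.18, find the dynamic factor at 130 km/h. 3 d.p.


phi = 1 + k * V / 100
phi = 1 + 0.18 * 130 / 100
phi = 1 + 0.234
phi = 1.234

1.234


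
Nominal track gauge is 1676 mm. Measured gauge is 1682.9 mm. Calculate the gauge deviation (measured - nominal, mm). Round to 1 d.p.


Deviation = measured - nominal
Deviation = 1682.9 - 1676
Deviation = 6.9 mm

6.9


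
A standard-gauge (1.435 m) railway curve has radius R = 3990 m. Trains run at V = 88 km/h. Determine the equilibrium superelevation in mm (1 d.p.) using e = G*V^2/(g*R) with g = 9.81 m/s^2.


Convert speed: V = 88 / 3.6 = 24.4444 m/s
Apply formula: e = 1.435 * 24.4444^2 / (9.81 * 3990)
e = 1.435 * 597.5309 / 39141.9
e = 0.021906 m = 21.9 mm

21.9


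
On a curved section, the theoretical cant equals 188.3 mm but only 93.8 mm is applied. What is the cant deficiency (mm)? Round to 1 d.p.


Cant deficiency = equilibrium cant - actual cant
CD = 188.3 - 93.8
CD = 94.5 mm

94.5


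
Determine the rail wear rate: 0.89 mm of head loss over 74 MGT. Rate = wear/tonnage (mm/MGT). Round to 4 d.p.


Wear rate = total wear / cumulative tonnage
Rate = 0.89 / 74
Rate = 0.0120 mm/MGT

0.0120


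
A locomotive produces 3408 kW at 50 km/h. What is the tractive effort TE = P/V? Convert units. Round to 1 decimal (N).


Convert: P = 3408 kW = 3408000 W
V = 50 / 3.6 = 13.8889 m/s
TE = 3408000 / 13.8889
TE = 245376.0 N

245376.0


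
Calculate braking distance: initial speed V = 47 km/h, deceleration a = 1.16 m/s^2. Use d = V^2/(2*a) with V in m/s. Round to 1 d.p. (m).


Convert speed: V = 47 / 3.6 = 13.0556 m/s
V^2 = 170.4475
d = 170.4475 / (2 * 1.16)
d = 170.4475 / 2.32
d = 73.5 m

73.5


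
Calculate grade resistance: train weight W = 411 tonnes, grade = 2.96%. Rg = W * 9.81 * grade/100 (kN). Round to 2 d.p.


Rg = W * 9.81 * grade / 100
Rg = 411 * 9.81 * 2.96 / 100
Rg = 4031.91 * 0.0296
Rg = 119.34 kN

119.34


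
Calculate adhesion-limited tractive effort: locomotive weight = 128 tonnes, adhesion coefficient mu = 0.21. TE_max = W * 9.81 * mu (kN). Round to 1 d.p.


TE_max = W * g * mu
TE_max = 128 * 9.81 * 0.21
TE_max = 1255.68 * 0.21
TE_max = 263.7 kN

263.7


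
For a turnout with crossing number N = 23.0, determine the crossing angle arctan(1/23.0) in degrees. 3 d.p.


1/N = 1/23.0 = 0.043478
angle = arctan(0.043478) = 0.043451 rad
angle = 0.043451 * 180/pi = 2.490 degrees

2.490


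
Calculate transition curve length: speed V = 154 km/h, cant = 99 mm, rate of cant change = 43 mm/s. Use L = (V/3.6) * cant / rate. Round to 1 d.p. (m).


Convert speed: V = 154 / 3.6 = 42.7778 m/s
L = 42.7778 * 99 / 43
L = 4235.0 / 43
L = 98.5 m

98.5


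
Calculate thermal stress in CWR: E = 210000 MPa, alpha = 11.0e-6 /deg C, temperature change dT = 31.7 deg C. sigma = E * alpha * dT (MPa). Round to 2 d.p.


sigma = E * alpha * dT
sigma = 210000 * 11.0e-6 * 31.7
sigma = 2.31 * 31.7
sigma = 73.23 MPa

73.23


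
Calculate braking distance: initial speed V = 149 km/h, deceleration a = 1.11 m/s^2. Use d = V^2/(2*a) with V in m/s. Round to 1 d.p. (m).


Convert speed: V = 149 / 3.6 = 41.3889 m/s
V^2 = 1713.0401
d = 1713.0401 / (2 * 1.11)
d = 1713.0401 / 2.22
d = 771.6 m

771.6


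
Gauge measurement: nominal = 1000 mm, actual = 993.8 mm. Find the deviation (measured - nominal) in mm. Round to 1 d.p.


Deviation = measured - nominal
Deviation = 993.8 - 1000
Deviation = -6.2 mm

-6.2


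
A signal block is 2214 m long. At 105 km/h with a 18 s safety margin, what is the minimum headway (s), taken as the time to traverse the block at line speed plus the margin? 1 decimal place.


V = 105 / 3.6 = 29.1667 m/s
Block traversal time = 2214 / 29.1667 = 75.9086 s
Headway = 75.9086 + 18
Headway = 93.9 s

93.9


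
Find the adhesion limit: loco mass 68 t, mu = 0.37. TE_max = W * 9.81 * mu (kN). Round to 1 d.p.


TE_max = W * g * mu
TE_max = 68 * 9.81 * 0.37
TE_max = 667.08 * 0.37
TE_max = 246.8 kN

246.8


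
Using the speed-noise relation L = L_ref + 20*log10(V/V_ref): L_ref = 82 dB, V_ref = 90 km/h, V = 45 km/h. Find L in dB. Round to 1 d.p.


V/V_ref = 45 / 90 = 0.5
log10(0.5) = -0.30103
20 * -0.30103 = -6.0206
L = 82 + -6.0206 = 76.0 dB

76.0


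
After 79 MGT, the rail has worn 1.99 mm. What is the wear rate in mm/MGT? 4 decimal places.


Wear rate = total wear / cumulative tonnage
Rate = 1.99 / 79
Rate = 0.0252 mm/MGT

0.0252


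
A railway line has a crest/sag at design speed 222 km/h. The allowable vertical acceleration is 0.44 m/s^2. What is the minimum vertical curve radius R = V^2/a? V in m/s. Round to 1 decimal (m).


Convert speed: V = 222 / 3.6 = 61.6667 m/s
V^2 = 3802.7778 m^2/s^2
R_v = 3802.7778 / 0.44
R_v = 8642.7 m

8642.7


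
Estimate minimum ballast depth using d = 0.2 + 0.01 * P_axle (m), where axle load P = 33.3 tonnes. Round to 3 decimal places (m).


d = 0.2 + 0.01 * 33.3
d = 0.2 + 0.333
d = 0.533 m

0.533


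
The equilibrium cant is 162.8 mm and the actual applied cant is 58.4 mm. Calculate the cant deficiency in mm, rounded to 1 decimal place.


Cant deficiency = equilibrium cant - actual cant
CD = 162.8 - 58.4
CD = 104.4 mm

104.4


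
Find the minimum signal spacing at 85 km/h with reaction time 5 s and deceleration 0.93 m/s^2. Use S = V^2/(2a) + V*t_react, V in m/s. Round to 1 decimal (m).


V = 85 / 3.6 = 23.6111 m/s
Braking distance = 23.6111^2 / (2*0.93) = 299.7229 m
Sighting distance = 23.6111 * 5 = 118.0556 m
S = 299.7229 + 118.0556 = 417.8 m

417.8


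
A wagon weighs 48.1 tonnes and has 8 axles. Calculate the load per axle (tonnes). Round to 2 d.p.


Load per axle = total weight / number of axles
Load = 48.1 / 8
Load = 6.01 tonnes

6.01


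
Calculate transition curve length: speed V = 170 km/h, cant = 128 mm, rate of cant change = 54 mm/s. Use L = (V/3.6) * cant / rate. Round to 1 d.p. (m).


Convert speed: V = 170 / 3.6 = 47.2222 m/s
L = 47.2222 * 128 / 54
L = 6044.4444 / 54
L = 111.9 m

111.9


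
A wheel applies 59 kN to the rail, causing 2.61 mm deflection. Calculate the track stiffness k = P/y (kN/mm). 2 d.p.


Track stiffness k = P / y
k = 59 / 2.61
k = 22.61 kN/mm

22.61


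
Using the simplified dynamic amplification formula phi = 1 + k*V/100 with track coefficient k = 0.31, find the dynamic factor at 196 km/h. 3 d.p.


phi = 1 + k * V / 100
phi = 1 + 0.31 * 196 / 100
phi = 1 + 0.6076
phi = 1.608

1.608


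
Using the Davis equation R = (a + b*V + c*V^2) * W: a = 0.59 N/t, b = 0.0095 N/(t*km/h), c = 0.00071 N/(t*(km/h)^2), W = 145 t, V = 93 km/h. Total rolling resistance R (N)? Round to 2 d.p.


b*V = 0.0095 * 93 = 0.8835
c*V^2 = 0.00071 * 8649 = 6.14079
R_per_t = 0.59 + 0.8835 + 6.14079 = 7.61429 N/t
R_total = 7.61429 * 145 = 1104.07 N

1104.07


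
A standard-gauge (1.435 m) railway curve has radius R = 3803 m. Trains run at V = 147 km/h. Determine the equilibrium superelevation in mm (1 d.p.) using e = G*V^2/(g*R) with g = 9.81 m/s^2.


Convert speed: V = 147 / 3.6 = 40.8333 m/s
Apply formula: e = 1.435 * 40.8333^2 / (9.81 * 3803)
e = 1.435 * 1667.3611 / 37307.43
e = 0.064134 m = 64.1 mm

64.1


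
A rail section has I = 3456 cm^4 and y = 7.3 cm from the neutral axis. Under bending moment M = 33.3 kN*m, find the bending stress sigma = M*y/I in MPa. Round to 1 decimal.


Convert units:
M = 33.3 kN*m = 33300000 N*mm
y = 7.3 cm = 73 mm
I = 3456 cm^4 = 34560000 mm^4
sigma = 33300000 * 73 / 34560000
sigma = 70.3 MPa

70.3


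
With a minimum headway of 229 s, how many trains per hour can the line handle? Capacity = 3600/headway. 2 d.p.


Capacity = 3600 / headway
Capacity = 3600 / 229
Capacity = 15.72 trains/hour

15.72


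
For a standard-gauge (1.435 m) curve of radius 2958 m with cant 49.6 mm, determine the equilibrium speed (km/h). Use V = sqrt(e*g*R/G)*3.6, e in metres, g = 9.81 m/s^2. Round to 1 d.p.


Convert cant: e = 49.6 mm = 0.0496 m
V_ms = sqrt(0.0496 * 9.81 * 2958 / 1.435)
V_ms = sqrt(1002.990807) = 31.67 m/s
V = 31.67 * 3.6 = 114.0 km/h

114.0


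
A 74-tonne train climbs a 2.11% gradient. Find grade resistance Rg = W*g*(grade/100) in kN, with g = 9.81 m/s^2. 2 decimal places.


Rg = W * 9.81 * grade / 100
Rg = 74 * 9.81 * 2.11 / 100
Rg = 725.94 * 0.0211
Rg = 15.32 kN

15.32


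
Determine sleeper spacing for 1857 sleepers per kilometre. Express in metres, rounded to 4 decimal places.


Spacing = 1000 m / number of sleepers
Spacing = 1000 / 1857
Spacing = 0.5385 m

0.5385


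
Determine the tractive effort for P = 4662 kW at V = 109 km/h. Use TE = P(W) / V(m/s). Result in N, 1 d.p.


Convert: P = 4662 kW = 4662000 W
V = 109 / 3.6 = 30.2778 m/s
TE = 4662000 / 30.2778
TE = 153974.3 N

153974.3


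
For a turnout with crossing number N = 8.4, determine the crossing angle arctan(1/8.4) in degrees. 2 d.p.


1/N = 1/8.4 = 0.119048
angle = arctan(0.119048) = 0.11849 rad
angle = 0.11849 * 180/pi = 6.79 degrees

6.79


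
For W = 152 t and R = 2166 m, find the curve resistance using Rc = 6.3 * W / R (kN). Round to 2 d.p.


Rc = 6.3 * W / R
Rc = 6.3 * 152 / 2166
Rc = 957.6 / 2166
Rc = 0.44 kN

0.44


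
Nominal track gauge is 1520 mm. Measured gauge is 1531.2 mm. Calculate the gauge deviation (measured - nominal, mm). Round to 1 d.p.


Deviation = measured - nominal
Deviation = 1531.2 - 1520
Deviation = 11.2 mm

11.2


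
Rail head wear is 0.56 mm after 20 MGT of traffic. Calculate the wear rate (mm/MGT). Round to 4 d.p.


Wear rate = total wear / cumulative tonnage
Rate = 0.56 / 20
Rate = 0.0280 mm/MGT

0.0280


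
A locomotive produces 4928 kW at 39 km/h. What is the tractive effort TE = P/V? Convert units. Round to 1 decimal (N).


Convert: P = 4928 kW = 4928000 W
V = 39 / 3.6 = 10.8333 m/s
TE = 4928000 / 10.8333
TE = 454892.3 N

454892.3


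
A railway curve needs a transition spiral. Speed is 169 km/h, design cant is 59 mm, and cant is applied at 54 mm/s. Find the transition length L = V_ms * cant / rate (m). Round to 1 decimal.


Convert speed: V = 169 / 3.6 = 46.9444 m/s
L = 46.9444 * 59 / 54
L = 2769.7222 / 54
L = 51.3 m

51.3


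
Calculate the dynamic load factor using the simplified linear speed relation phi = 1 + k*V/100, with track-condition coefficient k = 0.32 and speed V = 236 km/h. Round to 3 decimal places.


phi = 1 + k * V / 100
phi = 1 + 0.32 * 236 / 100
phi = 1 + 0.7552
phi = 1.755

1.755


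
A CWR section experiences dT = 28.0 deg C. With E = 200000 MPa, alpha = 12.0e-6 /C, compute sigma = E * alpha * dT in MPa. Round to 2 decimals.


sigma = E * alpha * dT
sigma = 200000 * 12.0e-6 * 28.0
sigma = 2.4 * 28.0
sigma = 67.20 MPa

67.20


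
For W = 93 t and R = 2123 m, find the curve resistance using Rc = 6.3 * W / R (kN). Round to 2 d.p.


Rc = 6.3 * W / R
Rc = 6.3 * 93 / 2123
Rc = 585.9 / 2123
Rc = 0.28 kN

0.28


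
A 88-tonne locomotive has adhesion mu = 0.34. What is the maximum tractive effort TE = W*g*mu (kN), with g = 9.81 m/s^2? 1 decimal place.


TE_max = W * g * mu
TE_max = 88 * 9.81 * 0.34
TE_max = 863.28 * 0.34
TE_max = 293.5 kN

293.5


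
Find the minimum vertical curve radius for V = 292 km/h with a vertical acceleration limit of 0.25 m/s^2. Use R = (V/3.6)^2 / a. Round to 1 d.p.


Convert speed: V = 292 / 3.6 = 81.1111 m/s
V^2 = 6579.0123 m^2/s^2
R_v = 6579.0123 / 0.25
R_v = 26316.0 m

26316.0


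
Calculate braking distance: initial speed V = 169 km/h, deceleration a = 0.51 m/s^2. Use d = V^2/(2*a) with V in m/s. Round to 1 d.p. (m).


Convert speed: V = 169 / 3.6 = 46.9444 m/s
V^2 = 2203.7809
d = 2203.7809 / (2 * 0.51)
d = 2203.7809 / 1.02
d = 2160.6 m

2160.6


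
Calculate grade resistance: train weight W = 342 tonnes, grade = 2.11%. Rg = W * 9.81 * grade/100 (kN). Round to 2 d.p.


Rg = W * 9.81 * grade / 100
Rg = 342 * 9.81 * 2.11 / 100
Rg = 3355.02 * 0.0211
Rg = 70.79 kN

70.79


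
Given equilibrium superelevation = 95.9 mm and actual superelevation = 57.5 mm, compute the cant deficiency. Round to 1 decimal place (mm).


Cant deficiency = equilibrium cant - actual cant
CD = 95.9 - 57.5
CD = 38.4 mm

38.4


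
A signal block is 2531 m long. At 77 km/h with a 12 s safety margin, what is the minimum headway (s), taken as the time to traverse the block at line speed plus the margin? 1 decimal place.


V = 77 / 3.6 = 21.3889 m/s
Block traversal time = 2531 / 21.3889 = 118.3325 s
Headway = 118.3325 + 12
Headway = 130.3 s

130.3


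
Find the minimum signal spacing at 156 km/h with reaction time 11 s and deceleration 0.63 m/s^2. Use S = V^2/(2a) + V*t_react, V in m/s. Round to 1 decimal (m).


V = 156 / 3.6 = 43.3333 m/s
Braking distance = 43.3333^2 / (2*0.63) = 1490.2998 m
Sighting distance = 43.3333 * 11 = 476.6667 m
S = 1490.2998 + 476.6667 = 1967.0 m

1967.0


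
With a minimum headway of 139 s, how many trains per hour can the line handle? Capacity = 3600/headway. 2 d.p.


Capacity = 3600 / headway
Capacity = 3600 / 139
Capacity = 25.90 trains/hour

25.90


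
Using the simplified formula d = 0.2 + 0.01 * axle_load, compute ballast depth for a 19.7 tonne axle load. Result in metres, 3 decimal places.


d = 0.2 + 0.01 * 19.7
d = 0.2 + 0.197
d = 0.397 m

0.397


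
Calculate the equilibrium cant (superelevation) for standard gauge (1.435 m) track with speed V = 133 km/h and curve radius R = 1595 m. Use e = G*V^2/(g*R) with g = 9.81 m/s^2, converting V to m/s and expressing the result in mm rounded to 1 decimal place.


Convert speed: V = 133 / 3.6 = 36.9444 m/s
Apply formula: e = 1.435 * 36.9444^2 / (9.81 * 1595)
e = 1.435 * 1364.892 / 15646.95
e = 0.125176 m = 125.2 mm

125.2


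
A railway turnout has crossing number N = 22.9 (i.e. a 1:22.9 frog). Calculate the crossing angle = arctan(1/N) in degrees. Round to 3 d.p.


1/N = 1/22.9 = 0.043668
angle = arctan(0.043668) = 0.04364 rad
angle = 0.04364 * 180/pi = 2.500 degrees

2.500


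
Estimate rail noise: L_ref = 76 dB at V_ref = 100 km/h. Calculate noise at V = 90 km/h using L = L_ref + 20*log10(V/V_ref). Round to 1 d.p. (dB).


V/V_ref = 90 / 100 = 0.9
log10(0.9) = -0.045757
20 * -0.045757 = -0.9151
L = 76 + -0.9151 = 75.1 dB

75.1


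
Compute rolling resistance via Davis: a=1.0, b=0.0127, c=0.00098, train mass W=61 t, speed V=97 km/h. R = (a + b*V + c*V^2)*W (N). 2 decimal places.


b*V = 0.0127 * 97 = 1.2319
c*V^2 = 0.00098 * 9409 = 9.22082
R_per_t = 1.0 + 1.2319 + 9.22082 = 11.45272 N/t
R_total = 11.45272 * 61 = 698.62 N

698.62


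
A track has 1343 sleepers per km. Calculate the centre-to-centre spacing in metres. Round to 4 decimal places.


Spacing = 1000 m / number of sleepers
Spacing = 1000 / 1343
Spacing = 0.7446 m

0.7446


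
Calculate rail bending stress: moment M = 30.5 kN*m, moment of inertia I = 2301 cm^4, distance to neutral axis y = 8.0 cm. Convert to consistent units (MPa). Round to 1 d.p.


Convert units:
M = 30.5 kN*m = 30500000 N*mm
y = 8.0 cm = 80 mm
I = 2301 cm^4 = 23010000 mm^4
sigma = 30500000 * 80 / 23010000
sigma = 106.0 MPa

106.0


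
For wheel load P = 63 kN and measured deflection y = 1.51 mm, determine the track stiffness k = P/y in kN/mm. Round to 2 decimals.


Track stiffness k = P / y
k = 63 / 1.51
k = 41.72 kN/mm

41.72


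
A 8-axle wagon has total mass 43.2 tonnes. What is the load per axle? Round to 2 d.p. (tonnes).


Load per axle = total weight / number of axles
Load = 43.2 / 8
Load = 5.40 tonnes

5.40


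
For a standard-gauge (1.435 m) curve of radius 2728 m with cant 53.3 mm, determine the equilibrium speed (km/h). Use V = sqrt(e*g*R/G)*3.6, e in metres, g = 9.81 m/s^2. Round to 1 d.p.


Convert cant: e = 53.3 mm = 0.0533 m
V_ms = sqrt(0.0533 * 9.81 * 2728 / 1.435)
V_ms = sqrt(994.005257) = 31.5278 m/s
V = 31.5278 * 3.6 = 113.5 km/h

113.5


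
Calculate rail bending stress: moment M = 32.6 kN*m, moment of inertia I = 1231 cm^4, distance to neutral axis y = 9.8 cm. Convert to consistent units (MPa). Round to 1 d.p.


Convert units:
M = 32.6 kN*m = 32600000 N*mm
y = 9.8 cm = 98 mm
I = 1231 cm^4 = 12310000 mm^4
sigma = 32600000 * 98 / 12310000
sigma = 259.5 MPa

259.5


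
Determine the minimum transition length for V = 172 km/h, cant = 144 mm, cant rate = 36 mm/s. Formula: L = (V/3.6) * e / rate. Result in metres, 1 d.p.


Convert speed: V = 172 / 3.6 = 47.7778 m/s
L = 47.7778 * 144 / 36
L = 6880.0 / 36
L = 191.1 m

191.1


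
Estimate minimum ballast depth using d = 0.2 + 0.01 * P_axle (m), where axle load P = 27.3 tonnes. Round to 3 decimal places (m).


d = 0.2 + 0.01 * 27.3
d = 0.2 + 0.273
d = 0.473 m

0.473


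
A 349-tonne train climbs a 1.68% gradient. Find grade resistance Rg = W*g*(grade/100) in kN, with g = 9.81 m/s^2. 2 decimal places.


Rg = W * 9.81 * grade / 100
Rg = 349 * 9.81 * 1.68 / 100
Rg = 3423.69 * 0.0168
Rg = 57.52 kN

57.52


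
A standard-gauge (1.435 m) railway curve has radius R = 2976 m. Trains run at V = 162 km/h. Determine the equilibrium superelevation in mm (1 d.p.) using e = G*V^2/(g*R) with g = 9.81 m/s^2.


Convert speed: V = 162 / 3.6 = 45.0 m/s
Apply formula: e = 1.435 * 45.0^2 / (9.81 * 2976)
e = 1.435 * 2025.0 / 29194.56
e = 0.099535 m = 99.5 mm

99.5


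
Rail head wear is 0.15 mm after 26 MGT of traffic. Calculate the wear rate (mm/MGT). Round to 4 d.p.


Wear rate = total wear / cumulative tonnage
Rate = 0.15 / 26
Rate = 0.0058 mm/MGT

0.0058


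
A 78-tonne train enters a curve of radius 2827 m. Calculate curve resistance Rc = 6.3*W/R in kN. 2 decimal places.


Rc = 6.3 * W / R
Rc = 6.3 * 78 / 2827
Rc = 491.4 / 2827
Rc = 0.17 kN

0.17


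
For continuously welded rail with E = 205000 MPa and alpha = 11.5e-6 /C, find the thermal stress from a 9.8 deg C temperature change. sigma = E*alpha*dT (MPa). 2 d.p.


sigma = E * alpha * dT
sigma = 205000 * 11.5e-6 * 9.8
sigma = 2.3575 * 9.8
sigma = 23.10 MPa

23.10


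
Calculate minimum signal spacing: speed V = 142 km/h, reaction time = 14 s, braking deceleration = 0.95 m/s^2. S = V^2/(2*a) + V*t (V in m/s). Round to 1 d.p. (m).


V = 142 / 3.6 = 39.4444 m/s
Braking distance = 39.4444^2 / (2*0.95) = 818.8759 m
Sighting distance = 39.4444 * 14 = 552.2222 m
S = 818.8759 + 552.2222 = 1371.1 m

1371.1


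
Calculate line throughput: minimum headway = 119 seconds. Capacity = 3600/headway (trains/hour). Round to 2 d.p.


Capacity = 3600 / headway
Capacity = 3600 / 119
Capacity = 30.25 trains/hour

30.25


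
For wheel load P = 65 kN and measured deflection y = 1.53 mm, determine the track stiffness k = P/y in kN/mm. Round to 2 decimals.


Track stiffness k = P / y
k = 65 / 1.53
k = 42.48 kN/mm

42.48


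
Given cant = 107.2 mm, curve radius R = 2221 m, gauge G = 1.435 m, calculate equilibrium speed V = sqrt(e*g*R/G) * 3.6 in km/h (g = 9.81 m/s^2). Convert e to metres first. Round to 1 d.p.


Convert cant: e = 107.2 mm = 0.1072 m
V_ms = sqrt(0.1072 * 9.81 * 2221 / 1.435)
V_ms = sqrt(1627.647855) = 40.3441 m/s
V = 40.3441 * 3.6 = 145.2 km/h

145.2


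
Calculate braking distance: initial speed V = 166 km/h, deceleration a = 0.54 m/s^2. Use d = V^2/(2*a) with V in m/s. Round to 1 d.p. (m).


Convert speed: V = 166 / 3.6 = 46.1111 m/s
V^2 = 2126.2346
d = 2126.2346 / (2 * 0.54)
d = 2126.2346 / 1.08
d = 1968.7 m

1968.7


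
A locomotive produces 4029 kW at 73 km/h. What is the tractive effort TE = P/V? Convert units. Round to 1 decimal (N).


Convert: P = 4029 kW = 4029000 W
V = 73 / 3.6 = 20.2778 m/s
TE = 4029000 / 20.2778
TE = 198690.4 N

198690.4


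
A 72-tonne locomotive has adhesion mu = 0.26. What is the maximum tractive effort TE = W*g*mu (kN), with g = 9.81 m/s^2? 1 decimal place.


TE_max = W * g * mu
TE_max = 72 * 9.81 * 0.26
TE_max = 706.32 * 0.26
TE_max = 183.6 kN

183.6


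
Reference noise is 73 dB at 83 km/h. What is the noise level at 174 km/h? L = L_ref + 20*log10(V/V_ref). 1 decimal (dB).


V/V_ref = 174 / 83 = 2.096386
log10(2.096386) = 0.321471
20 * 0.321471 = 6.4294
L = 73 + 6.4294 = 79.4 dB

79.4


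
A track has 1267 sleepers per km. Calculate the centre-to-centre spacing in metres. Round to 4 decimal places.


Spacing = 1000 m / number of sleepers
Spacing = 1000 / 1267
Spacing = 0.7893 m

0.7893


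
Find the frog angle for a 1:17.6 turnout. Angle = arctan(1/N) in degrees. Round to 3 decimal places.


1/N = 1/17.6 = 0.056818
angle = arctan(0.056818) = 0.056757 rad
angle = 0.056757 * 180/pi = 3.252 degrees

3.252


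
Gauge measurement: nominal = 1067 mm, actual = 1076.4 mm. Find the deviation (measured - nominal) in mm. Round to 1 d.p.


Deviation = measured - nominal
Deviation = 1076.4 - 1067
Deviation = 9.4 mm

9.4


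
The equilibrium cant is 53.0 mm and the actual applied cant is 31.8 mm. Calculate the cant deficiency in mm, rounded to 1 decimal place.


Cant deficiency = equilibrium cant - actual cant
CD = 53.0 - 31.8
CD = 21.2 mm

21.2


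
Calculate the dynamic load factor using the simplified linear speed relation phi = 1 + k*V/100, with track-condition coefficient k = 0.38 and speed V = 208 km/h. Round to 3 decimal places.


phi = 1 + k * V / 100
phi = 1 + 0.38 * 208 / 100
phi = 1 + 0.7904
phi = 1.790

1.790


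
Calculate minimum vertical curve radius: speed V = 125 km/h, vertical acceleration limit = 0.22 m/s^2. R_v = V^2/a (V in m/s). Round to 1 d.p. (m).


Convert speed: V = 125 / 3.6 = 34.7222 m/s
V^2 = 1205.6327 m^2/s^2
R_v = 1205.6327 / 0.22
R_v = 5480.1 m

5480.1


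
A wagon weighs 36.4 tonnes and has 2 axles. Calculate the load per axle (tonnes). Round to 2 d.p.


Load per axle = total weight / number of axles
Load = 36.4 / 2
Load = 18.20 tonnes

18.20


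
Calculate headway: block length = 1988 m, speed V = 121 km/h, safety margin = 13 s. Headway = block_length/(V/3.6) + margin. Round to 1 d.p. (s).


V = 121 / 3.6 = 33.6111 m/s
Block traversal time = 1988 / 33.6111 = 59.1471 s
Headway = 59.1471 + 13
Headway = 72.1 s

72.1


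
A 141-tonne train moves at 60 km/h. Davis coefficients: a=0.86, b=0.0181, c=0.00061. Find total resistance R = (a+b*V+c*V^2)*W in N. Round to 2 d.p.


b*V = 0.0181 * 60 = 1.086
c*V^2 = 0.00061 * 3600 = 2.196
R_per_t = 0.86 + 1.086 + 2.196 = 4.142 N/t
R_total = 4.142 * 141 = 584.02 N

584.02


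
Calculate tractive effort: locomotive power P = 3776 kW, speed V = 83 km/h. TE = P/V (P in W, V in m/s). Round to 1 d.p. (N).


Convert: P = 3776 kW = 3776000 W
V = 83 / 3.6 = 23.0556 m/s
TE = 3776000 / 23.0556
TE = 163778.3 N

163778.3


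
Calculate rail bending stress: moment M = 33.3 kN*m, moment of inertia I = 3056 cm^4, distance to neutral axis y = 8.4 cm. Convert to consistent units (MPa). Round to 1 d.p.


Convert units:
M = 33.3 kN*m = 33300000 N*mm
y = 8.4 cm = 84 mm
I = 3056 cm^4 = 30560000 mm^4
sigma = 33300000 * 84 / 30560000
sigma = 91.5 MPa

91.5


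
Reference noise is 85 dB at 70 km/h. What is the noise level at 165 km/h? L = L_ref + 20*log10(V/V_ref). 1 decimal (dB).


V/V_ref = 165 / 70 = 2.357143
log10(2.357143) = 0.372386
20 * 0.372386 = 7.4477
L = 85 + 7.4477 = 92.4 dB

92.4


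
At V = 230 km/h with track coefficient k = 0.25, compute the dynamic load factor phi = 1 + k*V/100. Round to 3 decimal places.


phi = 1 + k * V / 100
phi = 1 + 0.25 * 230 / 100
phi = 1 + 0.575
phi = 1.575

1.575


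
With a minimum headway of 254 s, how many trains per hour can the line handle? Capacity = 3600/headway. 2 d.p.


Capacity = 3600 / headway
Capacity = 3600 / 254
Capacity = 14.17 trains/hour

14.17


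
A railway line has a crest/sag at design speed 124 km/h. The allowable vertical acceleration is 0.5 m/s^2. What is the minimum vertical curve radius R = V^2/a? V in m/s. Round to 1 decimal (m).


Convert speed: V = 124 / 3.6 = 34.4444 m/s
V^2 = 1186.4198 m^2/s^2
R_v = 1186.4198 / 0.5
R_v = 2372.8 m

2372.8


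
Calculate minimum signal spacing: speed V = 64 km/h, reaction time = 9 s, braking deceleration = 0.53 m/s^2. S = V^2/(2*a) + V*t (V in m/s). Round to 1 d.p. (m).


V = 64 / 3.6 = 17.7778 m/s
Braking distance = 17.7778^2 / (2*0.53) = 298.1598 m
Sighting distance = 17.7778 * 9 = 160.0 m
S = 298.1598 + 160.0 = 458.2 m

458.2


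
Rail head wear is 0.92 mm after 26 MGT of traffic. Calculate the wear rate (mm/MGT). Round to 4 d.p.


Wear rate = total wear / cumulative tonnage
Rate = 0.92 / 26
Rate = 0.0354 mm/MGT

0.0354


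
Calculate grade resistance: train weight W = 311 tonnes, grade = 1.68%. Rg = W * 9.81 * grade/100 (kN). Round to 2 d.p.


Rg = W * 9.81 * grade / 100
Rg = 311 * 9.81 * 1.68 / 100
Rg = 3050.91 * 0.0168
Rg = 51.26 kN

51.26


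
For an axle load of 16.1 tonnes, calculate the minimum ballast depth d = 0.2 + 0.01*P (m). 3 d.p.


d = 0.2 + 0.01 * 16.1
d = 0.2 + 0.161
d = 0.361 m

0.361


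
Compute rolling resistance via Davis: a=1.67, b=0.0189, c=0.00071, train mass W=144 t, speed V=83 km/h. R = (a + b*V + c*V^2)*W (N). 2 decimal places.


b*V = 0.0189 * 83 = 1.5687
c*V^2 = 0.00071 * 6889 = 4.89119
R_per_t = 1.67 + 1.5687 + 4.89119 = 8.12989 N/t
R_total = 8.12989 * 144 = 1170.70 N

1170.70


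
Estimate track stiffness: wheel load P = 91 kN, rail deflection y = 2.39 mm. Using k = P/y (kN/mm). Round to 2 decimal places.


Track stiffness k = P / y
k = 91 / 2.39
k = 38.08 kN/mm

38.08


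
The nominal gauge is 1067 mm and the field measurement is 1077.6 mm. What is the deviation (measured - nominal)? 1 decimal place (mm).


Deviation = measured - nominal
Deviation = 1077.6 - 1067
Deviation = 10.6 mm

10.6


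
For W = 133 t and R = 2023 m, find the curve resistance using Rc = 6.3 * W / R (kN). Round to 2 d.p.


Rc = 6.3 * W / R
Rc = 6.3 * 133 / 2023
Rc = 837.9 / 2023
Rc = 0.41 kN

0.41


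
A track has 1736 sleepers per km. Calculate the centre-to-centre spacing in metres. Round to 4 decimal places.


Spacing = 1000 m / number of sleepers
Spacing = 1000 / 1736
Spacing = 0.5760 m

0.5760


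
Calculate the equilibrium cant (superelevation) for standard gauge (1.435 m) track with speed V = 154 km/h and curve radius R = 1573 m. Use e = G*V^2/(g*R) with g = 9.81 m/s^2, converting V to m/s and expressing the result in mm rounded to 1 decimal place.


Convert speed: V = 154 / 3.6 = 42.7778 m/s
Apply formula: e = 1.435 * 42.7778^2 / (9.81 * 1573)
e = 1.435 * 1829.9383 / 15431.13
e = 0.170173 m = 170.2 mm

170.2


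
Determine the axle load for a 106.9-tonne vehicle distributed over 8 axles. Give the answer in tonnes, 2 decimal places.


Load per axle = total weight / number of axles
Load = 106.9 / 8
Load = 13.36 tonnes

13.36


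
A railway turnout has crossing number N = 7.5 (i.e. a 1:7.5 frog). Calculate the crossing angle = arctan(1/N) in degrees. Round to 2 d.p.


1/N = 1/7.5 = 0.133333
angle = arctan(0.133333) = 0.132552 rad
angle = 0.132552 * 180/pi = 7.59 degrees

7.59


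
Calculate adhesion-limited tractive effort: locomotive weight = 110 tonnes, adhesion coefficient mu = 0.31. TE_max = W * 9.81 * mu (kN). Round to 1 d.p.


TE_max = W * g * mu
TE_max = 110 * 9.81 * 0.31
TE_max = 1079.1 * 0.31
TE_max = 334.5 kN

334.5


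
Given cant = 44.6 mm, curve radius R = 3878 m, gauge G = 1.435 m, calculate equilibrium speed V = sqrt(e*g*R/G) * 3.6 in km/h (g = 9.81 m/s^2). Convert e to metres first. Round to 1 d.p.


Convert cant: e = 44.6 mm = 0.0446 m
V_ms = sqrt(0.0446 * 9.81 * 3878 / 1.435)
V_ms = sqrt(1182.387337) = 34.3859 m/s
V = 34.3859 * 3.6 = 123.8 km/h

123.8
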